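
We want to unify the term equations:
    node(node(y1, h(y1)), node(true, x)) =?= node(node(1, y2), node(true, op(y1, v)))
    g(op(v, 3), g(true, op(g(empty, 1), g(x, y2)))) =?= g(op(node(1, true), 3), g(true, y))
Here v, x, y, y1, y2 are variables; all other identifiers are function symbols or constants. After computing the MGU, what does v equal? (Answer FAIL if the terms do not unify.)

Decompose node/2: node(y1, h(y1)) =?= node(1, y2),  node(true, x) =?= node(true, op(y1, v)).
Decompose node/2: y1 =?= 1,  h(y1) =?= y2.
Bind y1 := 1; substituting into the 2 remaining equations that mention y1 gives: h(1) =?= y2,  node(true, x) =?= node(true, op(1, v)).
Bind y2 := h(1); substituting into the one remaining equation that mentions y2 gives: g(op(v, 3), g(true, op(g(empty, 1), g(x, h(1))))) =?= g(op(node(1, true), 3), g(true, y)).
Decompose node/2: true =?= true,  x =?= op(1, v).
Delete trivial equation true =?= true.
Bind x := op(1, v); substituting into the remaining equation gives: g(op(v, 3), g(true, op(g(empty, 1), g(op(1, v), h(1))))) =?= g(op(node(1, true), 3), g(true, y)).
Decompose g/2: op(v, 3) =?= op(node(1, true), 3),  g(true, op(g(empty, 1), g(op(1, v), h(1)))) =?= g(true, y).
Decompose op/2: v =?= node(1, true),  3 =?= 3.
Bind v := node(1, true); substituting into the one remaining equation that mentions v gives: g(true, op(g(empty, 1), g(op(1, node(1, true)), h(1)))) =?= g(true, y). Substituting into the earlier binding gives x := op(1, node(1, true)).
Delete trivial equation 3 =?= 3.
Decompose g/2: true =?= true,  op(g(empty, 1), g(op(1, node(1, true)), h(1))) =?= y.
Delete trivial equation true =?= true.
Bind y := op(g(empty, 1), g(op(1, node(1, true)), h(1))).
MGU = { y1 -> 1, y2 -> h(1), x -> op(1, node(1, true)), v -> node(1, true), y -> op(g(empty, 1), g(op(1, node(1, true)), h(1))) }, so v -> node(1, true).

node(1, true)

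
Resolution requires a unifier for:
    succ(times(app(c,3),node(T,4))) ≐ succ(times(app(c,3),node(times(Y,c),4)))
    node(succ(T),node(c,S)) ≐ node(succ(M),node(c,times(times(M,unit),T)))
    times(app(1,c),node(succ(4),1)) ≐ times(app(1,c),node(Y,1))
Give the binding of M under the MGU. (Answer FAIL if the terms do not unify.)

Decompose succ/1: times(app(c,3),node(T,4)) ≐ times(app(c,3),node(times(Y,c),4)).
Decompose times/2: app(c,3) ≐ app(c,3),  node(T,4) ≐ node(times(Y,c),4).
Delete trivial equation app(c,3) ≐ app(c,3).
Decompose node/2: T ≐ times(Y,c),  4 ≐ 4.
Bind T := times(Y,c); substituting into the one remaining equation that mentions T gives: node(succ(times(Y,c)),node(c,S)) ≐ node(succ(M),node(c,times(times(M,unit),times(Y,c)))).
Delete trivial equation 4 ≐ 4.
Decompose node/2: succ(times(Y,c)) ≐ succ(M),  node(c,S) ≐ node(c,times(times(M,unit),times(Y,c))).
Decompose succ/1: times(Y,c) ≐ M.
Bind M := times(Y,c); substituting into the one remaining equation that mentions M gives: node(c,S) ≐ node(c,times(times(times(Y,c),unit),times(Y,c))).
Decompose node/2: c ≐ c,  S ≐ times(times(times(Y,c),unit),times(Y,c)).
Delete trivial equation c ≐ c.
Bind S := times(times(times(Y,c),unit),times(Y,c)); no other remaining equation mentions S.
Decompose times/2: app(1,c) ≐ app(1,c),  node(succ(4),1) ≐ node(Y,1).
Delete trivial equation app(1,c) ≐ app(1,c).
Decompose node/2: succ(4) ≐ Y,  1 ≐ 1.
Bind Y := succ(4); no other remaining equation mentions Y. Substituting into the earlier bindings gives T := times(succ(4),c), M := times(succ(4),c), S := times(times(times(succ(4),c),unit),times(succ(4),c)).
Delete trivial equation 1 ≐ 1.
MGU = { T ↦ times(succ(4),c), M ↦ times(succ(4),c), S ↦ times(times(times(succ(4),c),unit),times(succ(4),c)), Y ↦ succ(4) }, so M ↦ times(succ(4),c).

times(succ(4),c)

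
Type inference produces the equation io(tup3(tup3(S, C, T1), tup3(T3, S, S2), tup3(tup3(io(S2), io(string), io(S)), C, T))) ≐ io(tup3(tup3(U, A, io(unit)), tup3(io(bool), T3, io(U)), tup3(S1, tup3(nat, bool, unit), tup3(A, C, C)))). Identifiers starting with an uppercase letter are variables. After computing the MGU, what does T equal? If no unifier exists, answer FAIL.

Decompose io/1: tup3(tup3(S, C, T1), tup3(T3, S, S2), tup3(tup3(io(S2), io(string), io(S)), C, T)) ≐ tup3(tup3(U, A, io(unit)), tup3(io(bool), T3, io(U)), tup3(S1, tup3(nat, bool, unit), tup3(A, C, C))).
Decompose tup3/3: tup3(S, C, T1) ≐ tup3(U, A, io(unit)),  tup3(T3, S, S2) ≐ tup3(io(bool), T3, io(U)),  tup3(tup3(io(S2), io(string), io(S)), C, T) ≐ tup3(S1, tup3(nat, bool, unit), tup3(A, C, C)).
Decompose tup3/3: S ≐ U,  C ≐ A,  T1 ≐ io(unit).
Bind S := U; substituting into the 2 remaining equations that mention S gives: tup3(T3, U, S2) ≐ tup3(io(bool), T3, io(U)),  tup3(tup3(io(S2), io(string), io(U)), C, T) ≐ tup3(S1, tup3(nat, bool, unit), tup3(A, C, C)).
Bind C := A; substituting into the one remaining equation that mentions C gives: tup3(tup3(io(S2), io(string), io(U)), A, T) ≐ tup3(S1, tup3(nat, bool, unit), tup3(A, A, A)).
Bind T1 := io(unit); no other remaining equation mentions T1.
Decompose tup3/3: T3 ≐ io(bool),  U ≐ T3,  S2 ≐ io(U).
Bind T3 := io(bool); substituting into the one remaining equation that mentions T3 gives: U ≐ io(bool).
Bind U := io(bool); substituting into the remaining equations gives: S2 ≐ io(io(bool)),  tup3(tup3(io(S2), io(string), io(io(bool))), A, T) ≐ tup3(S1, tup3(nat, bool, unit), tup3(A, A, A)). Substituting into the earlier binding gives S := io(bool).
Bind S2 := io(io(bool)); substituting into the remaining equation gives: tup3(tup3(io(io(io(bool))), io(string), io(io(bool))), A, T) ≐ tup3(S1, tup3(nat, bool, unit), tup3(A, A, A)).
Decompose tup3/3: tup3(io(io(io(bool))), io(string), io(io(bool))) ≐ S1,  A ≐ tup3(nat, bool, unit),  T ≐ tup3(A, A, A).
Bind S1 := tup3(io(io(io(bool))), io(string), io(io(bool))); no other remaining equation mentions S1.
Bind A := tup3(nat, bool, unit); substituting into the remaining equation gives: T ≐ tup3(tup3(nat, bool, unit), tup3(nat, bool, unit), tup3(nat, bool, unit)). Substituting into the earlier binding gives C := tup3(nat, bool, unit).
Bind T := tup3(tup3(nat, bool, unit), tup3(nat, bool, unit), tup3(nat, bool, unit)).
MGU = { S ↦ io(bool), C ↦ tup3(nat, bool, unit), T1 ↦ io(unit), T3 ↦ io(bool), U ↦ io(bool), S2 ↦ io(io(bool)), S1 ↦ tup3(io(io(io(bool))), io(string), io(io(bool))), A ↦ tup3(nat, bool, unit), T ↦ tup3(tup3(nat, bool, unit), tup3(nat, bool, unit), tup3(nat, bool, unit)) }, so T ↦ tup3(tup3(nat, bool, unit), tup3(nat, bool, unit), tup3(nat, bool, unit)).

tup3(tup3(nat, bool, unit), tup3(nat, bool, unit), tup3(nat, bool, unit))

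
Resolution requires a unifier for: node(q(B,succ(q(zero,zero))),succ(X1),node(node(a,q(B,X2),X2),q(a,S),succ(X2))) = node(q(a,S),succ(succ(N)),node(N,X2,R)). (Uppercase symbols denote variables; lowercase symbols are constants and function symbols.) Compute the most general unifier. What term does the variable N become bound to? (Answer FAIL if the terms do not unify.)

Decompose node/3: q(B,succ(q(zero,zero))) = q(a,S),  succ(X1) = succ(succ(N)),  node(node(a,q(B,X2),X2),q(a,S),succ(X2)) = node(N,X2,R).
Decompose q/2: B = a,  succ(q(zero,zero)) = S.
Bind B := a; substituting into the one remaining equation that mentions B gives: node(node(a,q(a,X2),X2),q(a,S),succ(X2)) = node(N,X2,R).
Bind S := succ(q(zero,zero)); substituting into the one remaining equation that mentions S gives: node(node(a,q(a,X2),X2),q(a,succ(q(zero,zero))),succ(X2)) = node(N,X2,R).
Decompose succ/1: X1 = succ(N).
Bind X1 := succ(N); no other remaining equation mentions X1.
Decompose node/3: node(a,q(a,X2),X2) = N,  q(a,succ(q(zero,zero))) = X2,  succ(X2) = R.
Bind N := node(a,q(a,X2),X2); no other remaining equation mentions N. Substituting into the earlier binding gives X1 := succ(node(a,q(a,X2),X2)).
Bind X2 := q(a,succ(q(zero,zero))); substituting into the remaining equation gives: succ(q(a,succ(q(zero,zero)))) = R. Substituting into the earlier bindings gives X1 := succ(node(a,q(a,q(a,succ(q(zero,zero)))),q(a,succ(q(zero,zero))))), N := node(a,q(a,q(a,succ(q(zero,zero)))),q(a,succ(q(zero,zero)))).
Bind R := succ(q(a,succ(q(zero,zero)))).
MGU = { B := a, S := succ(q(zero,zero)), X1 := succ(node(a,q(a,q(a,succ(q(zero,zero)))),q(a,succ(q(zero,zero))))), N := node(a,q(a,q(a,succ(q(zero,zero)))),q(a,succ(q(zero,zero)))), X2 := q(a,succ(q(zero,zero))), R := succ(q(a,succ(q(zero,zero)))) }, so N := node(a,q(a,q(a,succ(q(zero,zero)))),q(a,succ(q(zero,zero)))).

node(a,q(a,q(a,succ(q(zero,zero)))),q(a,succ(q(zero,zero))))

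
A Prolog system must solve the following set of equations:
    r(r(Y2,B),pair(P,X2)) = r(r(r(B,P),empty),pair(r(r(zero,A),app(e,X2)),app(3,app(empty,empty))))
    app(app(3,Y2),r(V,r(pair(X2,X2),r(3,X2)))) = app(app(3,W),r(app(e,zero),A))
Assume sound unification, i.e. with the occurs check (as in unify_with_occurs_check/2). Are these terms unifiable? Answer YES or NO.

Decompose r/2: r(Y2,B) = r(r(B,P),empty),  pair(P,X2) = pair(r(r(zero,A),app(e,X2)),app(3,app(empty,empty))).
Decompose r/2: Y2 = r(B,P),  B = empty.
Bind Y2 := r(B,P); substituting into the one remaining equation that mentions Y2 gives: app(app(3,r(B,P)),r(V,r(pair(X2,X2),r(3,X2)))) = app(app(3,W),r(app(e,zero),A)).
Bind B := empty; substituting into the one remaining equation that mentions B gives: app(app(3,r(empty,P)),r(V,r(pair(X2,X2),r(3,X2)))) = app(app(3,W),r(app(e,zero),A)). Substituting into the earlier binding gives Y2 := r(empty,P).
Decompose pair/2: P = r(r(zero,A),app(e,X2)),  X2 = app(3,app(empty,empty)).
Bind P := r(r(zero,A),app(e,X2)); substituting into the one remaining equation that mentions P gives: app(app(3,r(empty,r(r(zero,A),app(e,X2)))),r(V,r(pair(X2,X2),r(3,X2)))) = app(app(3,W),r(app(e,zero),A)). Substituting into the earlier binding gives Y2 := r(empty,r(r(zero,A),app(e,X2))).
Bind X2 := app(3,app(empty,empty)); substituting into the remaining equation gives: app(app(3,r(empty,r(r(zero,A),app(e,app(3,app(empty,empty)))))),r(V,r(pair(app(3,app(empty,empty)),app(3,app(empty,empty))),r(3,app(3,app(empty,empty)))))) = app(app(3,W),r(app(e,zero),A)). Substituting into the earlier bindings gives Y2 := r(empty,r(r(zero,A),app(e,app(3,app(empty,empty))))), P := r(r(zero,A),app(e,app(3,app(empty,empty)))).
Decompose app/2: app(3,r(empty,r(r(zero,A),app(e,app(3,app(empty,empty)))))) = app(3,W),  r(V,r(pair(app(3,app(empty,empty)),app(3,app(empty,empty))),r(3,app(3,app(empty,empty))))) = r(app(e,zero),A).
Decompose app/2: 3 = 3,  r(empty,r(r(zero,A),app(e,app(3,app(empty,empty))))) = W.
Delete trivial equation 3 = 3.
Bind W := r(empty,r(r(zero,A),app(e,app(3,app(empty,empty))))); no other remaining equation mentions W.
Decompose r/2: V = app(e,zero),  r(pair(app(3,app(empty,empty)),app(3,app(empty,empty))),r(3,app(3,app(empty,empty)))) = A.
Bind V := app(e,zero); no other remaining equation mentions V.
Bind A := r(pair(app(3,app(empty,empty)),app(3,app(empty,empty))),r(3,app(3,app(empty,empty)))). Substituting into the earlier bindings gives Y2 := r(empty,r(r(zero,r(pair(app(3,app(empty,empty)),app(3,app(empty,empty))),r(3,app(3,app(empty,empty))))),app(e,app(3,app(empty,empty))))), P := r(r(zero,r(pair(app(3,app(empty,empty)),app(3,app(empty,empty))),r(3,app(3,app(empty,empty))))),app(e,app(3,app(empty,empty)))), W := r(empty,r(r(zero,r(pair(app(3,app(empty,empty)),app(3,app(empty,empty))),r(3,app(3,app(empty,empty))))),app(e,app(3,app(empty,empty))))).
No equations remain and no clash or occurs-check failure arose, so a unifier exists.

YES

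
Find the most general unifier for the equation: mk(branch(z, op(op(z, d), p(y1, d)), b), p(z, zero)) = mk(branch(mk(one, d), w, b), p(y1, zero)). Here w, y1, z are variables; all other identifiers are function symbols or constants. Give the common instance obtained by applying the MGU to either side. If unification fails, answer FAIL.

Decompose mk/2: branch(z, op(op(z, d), p(y1, d)), b) = branch(mk(one, d), w, b),  p(z, zero) = p(y1, zero).
Decompose branch/3: z = mk(one, d),  op(op(z, d), p(y1, d)) = w,  b = b.
Bind z := mk(one, d); substituting into the 2 remaining equations that mention z gives: op(op(mk(one, d), d), p(y1, d)) = w,  p(mk(one, d), zero) = p(y1, zero).
Bind w := op(op(mk(one, d), d), p(y1, d)); no other remaining equation mentions w.
Delete trivial equation b = b.
Decompose p/2: mk(one, d) = y1,  zero = zero.
Bind y1 := mk(one, d); no other remaining equation mentions y1. Substituting into the earlier binding gives w := op(op(mk(one, d), d), p(mk(one, d), d)).
Delete trivial equation zero = zero.
Applying the MGU to either side gives mk(branch(mk(one, d), op(op(mk(one, d), d), p(mk(one, d), d)), b), p(mk(one, d), zero)).

mk(branch(mk(one, d), op(op(mk(one, d), d), p(mk(one, d), d)), b), p(mk(one, d), zero))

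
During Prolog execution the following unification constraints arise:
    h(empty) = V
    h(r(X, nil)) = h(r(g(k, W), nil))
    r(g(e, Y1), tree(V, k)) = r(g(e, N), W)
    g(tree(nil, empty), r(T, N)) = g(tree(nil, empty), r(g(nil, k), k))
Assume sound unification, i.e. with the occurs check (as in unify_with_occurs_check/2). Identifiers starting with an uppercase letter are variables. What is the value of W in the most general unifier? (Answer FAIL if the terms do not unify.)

Bind V := h(empty); substituting into the one remaining equation that mentions V gives: r(g(e, Y1), tree(h(empty), k)) = r(g(e, N), W).
Decompose h/1: r(X, nil) = r(g(k, W), nil).
Decompose r/2: X = g(k, W),  nil = nil.
Bind X := g(k, W); no other remaining equation mentions X.
Delete trivial equation nil = nil.
Decompose r/2: g(e, Y1) = g(e, N),  tree(h(empty), k) = W.
Decompose g/2: e = e,  Y1 = N.
Delete trivial equation e = e.
Bind Y1 := N; no other remaining equation mentions Y1.
Bind W := tree(h(empty), k); no other remaining equation mentions W. Substituting into the earlier binding gives X := g(k, tree(h(empty), k)).
Decompose g/2: tree(nil, empty) = tree(nil, empty),  r(T, N) = r(g(nil, k), k).
Delete trivial equation tree(nil, empty) = tree(nil, empty).
Decompose r/2: T = g(nil, k),  N = k.
Bind T := g(nil, k); no other remaining equation mentions T.
Bind N := k. Substituting into the earlier binding gives Y1 := k.
MGU = { V ↦ h(empty), X ↦ g(k, tree(h(empty), k)), Y1 ↦ k, W ↦ tree(h(empty), k), T ↦ g(nil, k), N ↦ k }, so W ↦ tree(h(empty), k).

tree(h(empty), k)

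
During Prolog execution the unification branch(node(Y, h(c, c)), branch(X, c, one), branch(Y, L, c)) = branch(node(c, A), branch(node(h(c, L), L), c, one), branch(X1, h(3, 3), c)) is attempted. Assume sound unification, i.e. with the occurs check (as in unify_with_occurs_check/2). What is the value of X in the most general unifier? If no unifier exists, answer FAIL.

node(h(c, h(3, 3)), h(3, 3))

Decompose branch/3: node(Y, h(c, c)) = node(c, A),  branch(X, c, one) = branch(node(h(c, L), L), c, one),  branch(Y, L, c) = branch(X1, h(3, 3), c).
Decompose node/2: Y = c,  h(c, c) = A.
Bind Y := c; substituting into the one remaining equation that mentions Y gives: branch(c, L, c) = branch(X1, h(3, 3), c).
Bind A := h(c, c); no other remaining equation mentions A.
Decompose branch/3: X = node(h(c, L), L),  c = c,  one = one.
Bind X := node(h(c, L), L); no other remaining equation mentions X.
Delete trivial equation c = c.
Delete trivial equation one = one.
Decompose branch/3: c = X1,  L = h(3, 3),  c = c.
Bind X1 := c; no other remaining equation mentions X1.
Bind L := h(3, 3); no other remaining equation mentions L. Substituting into the earlier binding gives X := node(h(c, h(3, 3)), h(3, 3)).
Delete trivial equation c = c.
MGU = { Y -> c, A -> h(c, c), X -> node(h(c, h(3, 3)), h(3, 3)), X1 -> c, L -> h(3, 3) }, so X -> node(h(c, h(3, 3)), h(3, 3)).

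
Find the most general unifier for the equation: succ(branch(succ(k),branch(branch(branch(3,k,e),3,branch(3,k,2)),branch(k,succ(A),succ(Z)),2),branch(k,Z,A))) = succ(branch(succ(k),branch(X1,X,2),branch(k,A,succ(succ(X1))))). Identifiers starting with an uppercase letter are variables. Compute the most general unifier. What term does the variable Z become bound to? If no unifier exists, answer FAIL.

succ(succ(branch(branch(3,k,e),3,branch(3,k,2))))

Decompose succ/1: branch(succ(k),branch(branch(branch(3,k,e),3,branch(3,k,2)),branch(k,succ(A),succ(Z)),2),branch(k,Z,A)) = branch(succ(k),branch(X1,X,2),branch(k,A,succ(succ(X1)))).
Decompose branch/3: succ(k) = succ(k),  branch(branch(branch(3,k,e),3,branch(3,k,2)),branch(k,succ(A),succ(Z)),2) = branch(X1,X,2),  branch(k,Z,A) = branch(k,A,succ(succ(X1))).
Delete trivial equation succ(k) = succ(k).
Decompose branch/3: branch(branch(3,k,e),3,branch(3,k,2)) = X1,  branch(k,succ(A),succ(Z)) = X,  2 = 2.
Bind X1 := branch(branch(3,k,e),3,branch(3,k,2)); substituting into the one remaining equation that mentions X1 gives: branch(k,Z,A) = branch(k,A,succ(succ(branch(branch(3,k,e),3,branch(3,k,2))))).
Bind X := branch(k,succ(A),succ(Z)); no other remaining equation mentions X.
Delete trivial equation 2 = 2.
Decompose branch/3: k = k,  Z = A,  A = succ(succ(branch(branch(3,k,e),3,branch(3,k,2)))).
Delete trivial equation k = k.
Bind Z := A; no other remaining equation mentions Z. Substituting into the earlier binding gives X := branch(k,succ(A),succ(A)).
Bind A := succ(succ(branch(branch(3,k,e),3,branch(3,k,2)))). Substituting into the earlier bindings gives X := branch(k,succ(succ(succ(branch(branch(3,k,e),3,branch(3,k,2))))),succ(succ(succ(branch(branch(3,k,e),3,branch(3,k,2)))))), Z := succ(succ(branch(branch(3,k,e),3,branch(3,k,2)))).
MGU = { X1 ↦ branch(branch(3,k,e),3,branch(3,k,2)), X ↦ branch(k,succ(succ(succ(branch(branch(3,k,e),3,branch(3,k,2))))),succ(succ(succ(branch(branch(3,k,e),3,branch(3,k,2)))))), Z ↦ succ(succ(branch(branch(3,k,e),3,branch(3,k,2)))), A ↦ succ(succ(branch(branch(3,k,e),3,branch(3,k,2)))) }, so Z ↦ succ(succ(branch(branch(3,k,e),3,branch(3,k,2)))).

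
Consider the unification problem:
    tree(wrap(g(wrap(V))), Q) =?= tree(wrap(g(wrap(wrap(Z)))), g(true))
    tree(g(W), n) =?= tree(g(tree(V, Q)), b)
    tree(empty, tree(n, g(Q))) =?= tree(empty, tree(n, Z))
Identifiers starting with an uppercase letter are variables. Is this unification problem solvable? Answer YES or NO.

Decompose tree/2: wrap(g(wrap(V))) =?= wrap(g(wrap(wrap(Z)))),  Q =?= g(true).
Decompose wrap/1: g(wrap(V)) =?= g(wrap(wrap(Z))).
Decompose g/1: wrap(V) =?= wrap(wrap(Z)).
Decompose wrap/1: V =?= wrap(Z).
Bind V := wrap(Z); substituting into the one remaining equation that mentions V gives: tree(g(W), n) =?= tree(g(tree(wrap(Z), Q)), b).
Bind Q := g(true); substituting into the remaining equations gives: tree(g(W), n) =?= tree(g(tree(wrap(Z), g(true))), b),  tree(empty, tree(n, g(g(true)))) =?= tree(empty, tree(n, Z)).
Decompose tree/2: g(W) =?= g(tree(wrap(Z), g(true))),  n =?= b.
Decompose g/1: W =?= tree(wrap(Z), g(true)).
Bind W := tree(wrap(Z), g(true)); no other remaining equation mentions W.
Clash: constants n and b differ; no unifier exists.

NO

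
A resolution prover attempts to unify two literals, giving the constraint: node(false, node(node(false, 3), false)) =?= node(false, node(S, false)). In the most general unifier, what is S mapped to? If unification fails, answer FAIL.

Decompose node/2: false =?= false,  node(node(false, 3), false) =?= node(S, false).
Delete trivial equation false =?= false.
Decompose node/2: node(false, 3) =?= S,  false =?= false.
Bind S := node(false, 3); no other remaining equation mentions S.
Delete trivial equation false =?= false.
MGU = { S -> node(false, 3) }, so S -> node(false, 3).

node(false, 3)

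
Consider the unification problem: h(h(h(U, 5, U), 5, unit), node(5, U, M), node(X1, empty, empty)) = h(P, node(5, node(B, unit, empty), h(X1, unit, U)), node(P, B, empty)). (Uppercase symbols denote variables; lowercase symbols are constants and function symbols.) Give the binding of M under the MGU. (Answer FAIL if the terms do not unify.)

Decompose h/3: h(h(U, 5, U), 5, unit) = P,  node(5, U, M) = node(5, node(B, unit, empty), h(X1, unit, U)),  node(X1, empty, empty) = node(P, B, empty).
Bind P := h(h(U, 5, U), 5, unit); substituting into the one remaining equation that mentions P gives: node(X1, empty, empty) = node(h(h(U, 5, U), 5, unit), B, empty).
Decompose node/3: 5 = 5,  U = node(B, unit, empty),  M = h(X1, unit, U).
Delete trivial equation 5 = 5.
Bind U := node(B, unit, empty); substituting into the remaining equations gives: M = h(X1, unit, node(B, unit, empty)),  node(X1, empty, empty) = node(h(h(node(B, unit, empty), 5, node(B, unit, empty)), 5, unit), B, empty). Substituting into the earlier binding gives P := h(h(node(B, unit, empty), 5, node(B, unit, empty)), 5, unit).
Bind M := h(X1, unit, node(B, unit, empty)); no other remaining equation mentions M.
Decompose node/3: X1 = h(h(node(B, unit, empty), 5, node(B, unit, empty)), 5, unit),  empty = B,  empty = empty.
Bind X1 := h(h(node(B, unit, empty), 5, node(B, unit, empty)), 5, unit); no other remaining equation mentions X1. Substituting into the earlier binding gives M := h(h(h(node(B, unit, empty), 5, node(B, unit, empty)), 5, unit), unit, node(B, unit, empty)).
Bind B := empty; no other remaining equation mentions B. Substituting into the earlier bindings gives P := h(h(node(empty, unit, empty), 5, node(empty, unit, empty)), 5, unit), U := node(empty, unit, empty), M := h(h(h(node(empty, unit, empty), 5, node(empty, unit, empty)), 5, unit), unit, node(empty, unit, empty)), X1 := h(h(node(empty, unit, empty), 5, node(empty, unit, empty)), 5, unit).
Delete trivial equation empty = empty.
MGU = { P := h(h(node(empty, unit, empty), 5, node(empty, unit, empty)), 5, unit), U := node(empty, unit, empty), M := h(h(h(node(empty, unit, empty), 5, node(empty, unit, empty)), 5, unit), unit, node(empty, unit, empty)), X1 := h(h(node(empty, unit, empty), 5, node(empty, unit, empty)), 5, unit), B := empty }, so M := h(h(h(node(empty, unit, empty), 5, node(empty, unit, empty)), 5, unit), unit, node(empty, unit, empty)).

h(h(h(node(empty, unit, empty), 5, node(empty, unit, empty)), 5, unit), unit, node(empty, unit, empty))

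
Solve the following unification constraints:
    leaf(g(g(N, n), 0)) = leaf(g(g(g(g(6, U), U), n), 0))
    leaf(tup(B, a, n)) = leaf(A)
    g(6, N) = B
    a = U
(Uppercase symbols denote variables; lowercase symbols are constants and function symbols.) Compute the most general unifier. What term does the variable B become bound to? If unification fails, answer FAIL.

g(6, g(g(6, a), a))

Decompose leaf/1: g(g(N, n), 0) = g(g(g(g(6, U), U), n), 0).
Decompose g/2: g(N, n) = g(g(g(6, U), U), n),  0 = 0.
Decompose g/2: N = g(g(6, U), U),  n = n.
Bind N := g(g(6, U), U); substituting into the one remaining equation that mentions N gives: g(6, g(g(6, U), U)) = B.
Delete trivial equation n = n.
Delete trivial equation 0 = 0.
Decompose leaf/1: tup(B, a, n) = A.
Bind A := tup(B, a, n); no other remaining equation mentions A.
Bind B := g(6, g(g(6, U), U)); no other remaining equation mentions B. Substituting into the earlier binding gives A := tup(g(6, g(g(6, U), U)), a, n).
Bind U := a. Substituting into the earlier bindings gives N := g(g(6, a), a), A := tup(g(6, g(g(6, a), a)), a, n), B := g(6, g(g(6, a), a)).
MGU = { N := g(g(6, a), a), A := tup(g(6, g(g(6, a), a)), a, n), B := g(6, g(g(6, a), a)), U := a }, so B := g(6, g(g(6, a), a)).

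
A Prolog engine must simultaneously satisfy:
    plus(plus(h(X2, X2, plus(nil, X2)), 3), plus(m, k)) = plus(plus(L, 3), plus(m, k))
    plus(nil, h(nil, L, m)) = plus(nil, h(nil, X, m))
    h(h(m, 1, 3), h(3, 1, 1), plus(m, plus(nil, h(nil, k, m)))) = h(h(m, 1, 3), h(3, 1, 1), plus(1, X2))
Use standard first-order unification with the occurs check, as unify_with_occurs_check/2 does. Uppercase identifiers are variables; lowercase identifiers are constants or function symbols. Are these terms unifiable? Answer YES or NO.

NO

Decompose plus/2: plus(h(X2, X2, plus(nil, X2)), 3) = plus(L, 3),  plus(m, k) = plus(m, k).
Decompose plus/2: h(X2, X2, plus(nil, X2)) = L,  3 = 3.
Bind L := h(X2, X2, plus(nil, X2)); substituting into the one remaining equation that mentions L gives: plus(nil, h(nil, h(X2, X2, plus(nil, X2)), m)) = plus(nil, h(nil, X, m)).
Delete trivial equation 3 = 3.
Delete trivial equation plus(m, k) = plus(m, k).
Decompose plus/2: nil = nil,  h(nil, h(X2, X2, plus(nil, X2)), m) = h(nil, X, m).
Delete trivial equation nil = nil.
Decompose h/3: nil = nil,  h(X2, X2, plus(nil, X2)) = X,  m = m.
Delete trivial equation nil = nil.
Bind X := h(X2, X2, plus(nil, X2)); no other remaining equation mentions X.
Delete trivial equation m = m.
Decompose h/3: h(m, 1, 3) = h(m, 1, 3),  h(3, 1, 1) = h(3, 1, 1),  plus(m, plus(nil, h(nil, k, m))) = plus(1, X2).
Delete trivial equation h(m, 1, 3) = h(m, 1, 3).
Delete trivial equation h(3, 1, 1) = h(3, 1, 1).
Decompose plus/2: m = 1,  plus(nil, h(nil, k, m)) = X2.
Clash: constants m and 1 differ; no unifier exists.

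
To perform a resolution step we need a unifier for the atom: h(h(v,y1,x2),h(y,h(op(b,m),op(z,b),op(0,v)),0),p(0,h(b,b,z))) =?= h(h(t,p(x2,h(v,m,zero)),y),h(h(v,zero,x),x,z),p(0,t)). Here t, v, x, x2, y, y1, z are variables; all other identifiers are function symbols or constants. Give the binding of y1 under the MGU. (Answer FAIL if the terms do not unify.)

Decompose h/3: h(v,y1,x2) =?= h(t,p(x2,h(v,m,zero)),y),  h(y,h(op(b,m),op(z,b),op(0,v)),0) =?= h(h(v,zero,x),x,z),  p(0,h(b,b,z)) =?= p(0,t).
Decompose h/3: v =?= t,  y1 =?= p(x2,h(v,m,zero)),  x2 =?= y.
Bind v := t; substituting into the 2 remaining equations that mention v gives: y1 =?= p(x2,h(t,m,zero)),  h(y,h(op(b,m),op(z,b),op(0,t)),0) =?= h(h(t,zero,x),x,z).
Bind y1 := p(x2,h(t,m,zero)); no other remaining equation mentions y1.
Bind x2 := y; no other remaining equation mentions x2. Substituting into the earlier binding gives y1 := p(y,h(t,m,zero)).
Decompose h/3: y =?= h(t,zero,x),  h(op(b,m),op(z,b),op(0,t)) =?= x,  0 =?= z.
Bind y := h(t,zero,x); no other remaining equation mentions y. Substituting into the earlier bindings gives y1 := p(h(t,zero,x),h(t,m,zero)), x2 := h(t,zero,x).
Bind x := h(op(b,m),op(z,b),op(0,t)); no other remaining equation mentions x. Substituting into the earlier bindings gives y1 := p(h(t,zero,h(op(b,m),op(z,b),op(0,t))),h(t,m,zero)), x2 := h(t,zero,h(op(b,m),op(z,b),op(0,t))), y := h(t,zero,h(op(b,m),op(z,b),op(0,t))).
Bind z := 0; substituting into the remaining equation gives: p(0,h(b,b,0)) =?= p(0,t). Substituting into the earlier bindings gives y1 := p(h(t,zero,h(op(b,m),op(0,b),op(0,t))),h(t,m,zero)), x2 := h(t,zero,h(op(b,m),op(0,b),op(0,t))), y := h(t,zero,h(op(b,m),op(0,b),op(0,t))), x := h(op(b,m),op(0,b),op(0,t)).
Decompose p/2: 0 =?= 0,  h(b,b,0) =?= t.
Delete trivial equation 0 =?= 0.
Bind t := h(b,b,0). Substituting into the earlier bindings gives v := h(b,b,0), y1 := p(h(h(b,b,0),zero,h(op(b,m),op(0,b),op(0,h(b,b,0)))),h(h(b,b,0),m,zero)), x2 := h(h(b,b,0),zero,h(op(b,m),op(0,b),op(0,h(b,b,0)))), y := h(h(b,b,0),zero,h(op(b,m),op(0,b),op(0,h(b,b,0)))), x := h(op(b,m),op(0,b),op(0,h(b,b,0))).
MGU = { v -> h(b,b,0), y1 -> p(h(h(b,b,0),zero,h(op(b,m),op(0,b),op(0,h(b,b,0)))),h(h(b,b,0),m,zero)), x2 -> h(h(b,b,0),zero,h(op(b,m),op(0,b),op(0,h(b,b,0)))), y -> h(h(b,b,0),zero,h(op(b,m),op(0,b),op(0,h(b,b,0)))), x -> h(op(b,m),op(0,b),op(0,h(b,b,0))), z -> 0, t -> h(b,b,0) }, so y1 -> p(h(h(b,b,0),zero,h(op(b,m),op(0,b),op(0,h(b,b,0)))),h(h(b,b,0),m,zero)).

p(h(h(b,b,0),zero,h(op(b,m),op(0,b),op(0,h(b,b,0)))),h(h(b,b,0),m,zero))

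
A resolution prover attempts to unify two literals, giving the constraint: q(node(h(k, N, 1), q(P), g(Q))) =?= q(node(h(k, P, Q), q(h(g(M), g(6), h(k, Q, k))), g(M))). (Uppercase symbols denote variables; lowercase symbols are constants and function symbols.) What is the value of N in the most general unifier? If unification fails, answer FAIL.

Decompose q/1: node(h(k, N, 1), q(P), g(Q)) =?= node(h(k, P, Q), q(h(g(M), g(6), h(k, Q, k))), g(M)).
Decompose node/3: h(k, N, 1) =?= h(k, P, Q),  q(P) =?= q(h(g(M), g(6), h(k, Q, k))),  g(Q) =?= g(M).
Decompose h/3: k =?= k,  N =?= P,  1 =?= Q.
Delete trivial equation k =?= k.
Bind N := P; no other remaining equation mentions N.
Bind Q := 1; substituting into the remaining equations gives: q(P) =?= q(h(g(M), g(6), h(k, 1, k))),  g(1) =?= g(M).
Decompose q/1: P =?= h(g(M), g(6), h(k, 1, k)).
Bind P := h(g(M), g(6), h(k, 1, k)); no other remaining equation mentions P. Substituting into the earlier binding gives N := h(g(M), g(6), h(k, 1, k)).
Decompose g/1: 1 =?= M.
Bind M := 1. Substituting into the earlier bindings gives N := h(g(1), g(6), h(k, 1, k)), P := h(g(1), g(6), h(k, 1, k)).
MGU = { N := h(g(1), g(6), h(k, 1, k)), Q := 1, P := h(g(1), g(6), h(k, 1, k)), M := 1 }, so N := h(g(1), g(6), h(k, 1, k)).

h(g(1), g(6), h(k, 1, k))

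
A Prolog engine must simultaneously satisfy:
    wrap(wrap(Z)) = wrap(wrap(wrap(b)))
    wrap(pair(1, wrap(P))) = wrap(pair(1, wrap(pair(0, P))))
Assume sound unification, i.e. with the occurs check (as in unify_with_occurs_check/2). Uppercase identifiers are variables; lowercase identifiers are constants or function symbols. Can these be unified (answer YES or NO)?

NO

Decompose wrap/1: wrap(Z) = wrap(wrap(b)).
Decompose wrap/1: Z = wrap(b).
Bind Z := wrap(b); no other remaining equation mentions Z.
Decompose wrap/1: pair(1, wrap(P)) = pair(1, wrap(pair(0, P))).
Decompose pair/2: 1 = 1,  wrap(P) = wrap(pair(0, P)).
Delete trivial equation 1 = 1.
Decompose wrap/1: P = pair(0, P).
Occurs check fails: P occurs in pair(0, P); the equation P = pair(0, P) has no finite solution.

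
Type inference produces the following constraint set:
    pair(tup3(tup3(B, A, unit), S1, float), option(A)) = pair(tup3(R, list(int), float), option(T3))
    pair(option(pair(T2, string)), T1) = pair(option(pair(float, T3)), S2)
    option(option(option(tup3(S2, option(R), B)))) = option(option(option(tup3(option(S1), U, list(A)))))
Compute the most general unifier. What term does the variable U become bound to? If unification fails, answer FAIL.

Decompose pair/2: tup3(tup3(B, A, unit), S1, float) = tup3(R, list(int), float),  option(A) = option(T3).
Decompose tup3/3: tup3(B, A, unit) = R,  S1 = list(int),  float = float.
Bind R := tup3(B, A, unit); substituting into the one remaining equation that mentions R gives: option(option(option(tup3(S2, option(tup3(B, A, unit)), B)))) = option(option(option(tup3(option(S1), U, list(A))))).
Bind S1 := list(int); substituting into the one remaining equation that mentions S1 gives: option(option(option(tup3(S2, option(tup3(B, A, unit)), B)))) = option(option(option(tup3(option(list(int)), U, list(A))))).
Delete trivial equation float = float.
Decompose option/1: A = T3.
Bind A := T3; substituting into the one remaining equation that mentions A gives: option(option(option(tup3(S2, option(tup3(B, T3, unit)), B)))) = option(option(option(tup3(option(list(int)), U, list(T3))))). Substituting into the earlier binding gives R := tup3(B, T3, unit).
Decompose pair/2: option(pair(T2, string)) = option(pair(float, T3)),  T1 = S2.
Decompose option/1: pair(T2, string) = pair(float, T3).
Decompose pair/2: T2 = float,  string = T3.
Bind T2 := float; no other remaining equation mentions T2.
Bind T3 := string; substituting into the one remaining equation that mentions T3 gives: option(option(option(tup3(S2, option(tup3(B, string, unit)), B)))) = option(option(option(tup3(option(list(int)), U, list(string))))). Substituting into the earlier bindings gives R := tup3(B, string, unit), A := string.
Bind T1 := S2; no other remaining equation mentions T1.
Decompose option/1: option(option(tup3(S2, option(tup3(B, string, unit)), B))) = option(option(tup3(option(list(int)), U, list(string)))).
Decompose option/1: option(tup3(S2, option(tup3(B, string, unit)), B)) = option(tup3(option(list(int)), U, list(string))).
Decompose option/1: tup3(S2, option(tup3(B, string, unit)), B) = tup3(option(list(int)), U, list(string)).
Decompose tup3/3: S2 = option(list(int)),  option(tup3(B, string, unit)) = U,  B = list(string).
Bind S2 := option(list(int)); no other remaining equation mentions S2. Substituting into the earlier binding gives T1 := option(list(int)).
Bind U := option(tup3(B, string, unit)); no other remaining equation mentions U.
Bind B := list(string). Substituting into the earlier bindings gives R := tup3(list(string), string, unit), U := option(tup3(list(string), string, unit)).
MGU = { R := tup3(list(string), string, unit), S1 := list(int), A := string, T2 := float, T3 := string, T1 := option(list(int)), S2 := option(list(int)), U := option(tup3(list(string), string, unit)), B := list(string) }, so U := option(tup3(list(string), string, unit)).

option(tup3(list(string), string, unit))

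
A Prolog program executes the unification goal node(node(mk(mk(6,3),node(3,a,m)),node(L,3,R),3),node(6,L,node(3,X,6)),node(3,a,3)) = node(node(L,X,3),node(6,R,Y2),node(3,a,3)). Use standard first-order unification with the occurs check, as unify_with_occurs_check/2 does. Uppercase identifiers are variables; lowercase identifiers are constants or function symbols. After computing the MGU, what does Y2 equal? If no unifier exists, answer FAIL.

Decompose node/3: node(mk(mk(6,3),node(3,a,m)),node(L,3,R),3) = node(L,X,3),  node(6,L,node(3,X,6)) = node(6,R,Y2),  node(3,a,3) = node(3,a,3).
Decompose node/3: mk(mk(6,3),node(3,a,m)) = L,  node(L,3,R) = X,  3 = 3.
Bind L := mk(mk(6,3),node(3,a,m)); substituting into the 2 remaining equations that mention L gives: node(mk(mk(6,3),node(3,a,m)),3,R) = X,  node(6,mk(mk(6,3),node(3,a,m)),node(3,X,6)) = node(6,R,Y2).
Bind X := node(mk(mk(6,3),node(3,a,m)),3,R); substituting into the one remaining equation that mentions X gives: node(6,mk(mk(6,3),node(3,a,m)),node(3,node(mk(mk(6,3),node(3,a,m)),3,R),6)) = node(6,R,Y2).
Delete trivial equation 3 = 3.
Decompose node/3: 6 = 6,  mk(mk(6,3),node(3,a,m)) = R,  node(3,node(mk(mk(6,3),node(3,a,m)),3,R),6) = Y2.
Delete trivial equation 6 = 6.
Bind R := mk(mk(6,3),node(3,a,m)); substituting into the one remaining equation that mentions R gives: node(3,node(mk(mk(6,3),node(3,a,m)),3,mk(mk(6,3),node(3,a,m))),6) = Y2. Substituting into the earlier binding gives X := node(mk(mk(6,3),node(3,a,m)),3,mk(mk(6,3),node(3,a,m))).
Bind Y2 := node(3,node(mk(mk(6,3),node(3,a,m)),3,mk(mk(6,3),node(3,a,m))),6); no other remaining equation mentions Y2.
Delete trivial equation node(3,a,3) = node(3,a,3).
MGU = { L -> mk(mk(6,3),node(3,a,m)), X -> node(mk(mk(6,3),node(3,a,m)),3,mk(mk(6,3),node(3,a,m))), R -> mk(mk(6,3),node(3,a,m)), Y2 -> node(3,node(mk(mk(6,3),node(3,a,m)),3,mk(mk(6,3),node(3,a,m))),6) }, so Y2 -> node(3,node(mk(mk(6,3),node(3,a,m)),3,mk(mk(6,3),node(3,a,m))),6).

node(3,node(mk(mk(6,3),node(3,a,m)),3,mk(mk(6,3),node(3,a,m))),6)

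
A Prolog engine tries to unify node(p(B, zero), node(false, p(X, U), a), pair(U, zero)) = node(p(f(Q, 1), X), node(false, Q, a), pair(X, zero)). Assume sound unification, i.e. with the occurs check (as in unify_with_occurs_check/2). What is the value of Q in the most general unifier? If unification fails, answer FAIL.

p(zero, zero)

Decompose node/3: p(B, zero) = p(f(Q, 1), X),  node(false, p(X, U), a) = node(false, Q, a),  pair(U, zero) = pair(X, zero).
Decompose p/2: B = f(Q, 1),  zero = X.
Bind B := f(Q, 1); no other remaining equation mentions B.
Bind X := zero; substituting into the remaining equations gives: node(false, p(zero, U), a) = node(false, Q, a),  pair(U, zero) = pair(zero, zero).
Decompose node/3: false = false,  p(zero, U) = Q,  a = a.
Delete trivial equation false = false.
Bind Q := p(zero, U); no other remaining equation mentions Q. Substituting into the earlier binding gives B := f(p(zero, U), 1).
Delete trivial equation a = a.
Decompose pair/2: U = zero,  zero = zero.
Bind U := zero; no other remaining equation mentions U. Substituting into the earlier bindings gives B := f(p(zero, zero), 1), Q := p(zero, zero).
Delete trivial equation zero = zero.
MGU = { B ↦ f(p(zero, zero), 1), X ↦ zero, Q ↦ p(zero, zero), U ↦ zero }, so Q ↦ p(zero, zero).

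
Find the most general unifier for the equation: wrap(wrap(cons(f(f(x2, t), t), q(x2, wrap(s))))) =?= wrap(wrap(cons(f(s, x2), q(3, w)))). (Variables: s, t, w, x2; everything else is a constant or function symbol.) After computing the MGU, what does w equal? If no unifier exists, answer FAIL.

Decompose wrap/1: wrap(cons(f(f(x2, t), t), q(x2, wrap(s)))) =?= wrap(cons(f(s, x2), q(3, w))).
Decompose wrap/1: cons(f(f(x2, t), t), q(x2, wrap(s))) =?= cons(f(s, x2), q(3, w)).
Decompose cons/2: f(f(x2, t), t) =?= f(s, x2),  q(x2, wrap(s)) =?= q(3, w).
Decompose f/2: f(x2, t) =?= s,  t =?= x2.
Bind s := f(x2, t); substituting into the one remaining equation that mentions s gives: q(x2, wrap(f(x2, t))) =?= q(3, w).
Bind t := x2; substituting into the remaining equation gives: q(x2, wrap(f(x2, x2))) =?= q(3, w). Substituting into the earlier binding gives s := f(x2, x2).
Decompose q/2: x2 =?= 3,  wrap(f(x2, x2)) =?= w.
Bind x2 := 3; substituting into the remaining equation gives: wrap(f(3, 3)) =?= w. Substituting into the earlier bindings gives s := f(3, 3), t := 3.
Bind w := wrap(f(3, 3)).
MGU = { s := f(3, 3), t := 3, x2 := 3, w := wrap(f(3, 3)) }, so w := wrap(f(3, 3)).

wrap(f(3, 3))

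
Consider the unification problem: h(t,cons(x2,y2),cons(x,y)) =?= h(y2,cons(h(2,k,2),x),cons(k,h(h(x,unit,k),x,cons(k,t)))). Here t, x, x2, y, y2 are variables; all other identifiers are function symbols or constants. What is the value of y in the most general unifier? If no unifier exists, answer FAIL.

Decompose h/3: t =?= y2,  cons(x2,y2) =?= cons(h(2,k,2),x),  cons(x,y) =?= cons(k,h(h(x,unit,k),x,cons(k,t))).
Bind t := y2; substituting into the one remaining equation that mentions t gives: cons(x,y) =?= cons(k,h(h(x,unit,k),x,cons(k,y2))).
Decompose cons/2: x2 =?= h(2,k,2),  y2 =?= x.
Bind x2 := h(2,k,2); no other remaining equation mentions x2.
Bind y2 := x; substituting into the remaining equation gives: cons(x,y) =?= cons(k,h(h(x,unit,k),x,cons(k,x))). Substituting into the earlier binding gives t := x.
Decompose cons/2: x =?= k,  y =?= h(h(x,unit,k),x,cons(k,x)).
Bind x := k; substituting into the remaining equation gives: y =?= h(h(k,unit,k),k,cons(k,k)). Substituting into the earlier bindings gives t := k, y2 := k.
Bind y := h(h(k,unit,k),k,cons(k,k)).
MGU = { t -> k, x2 -> h(2,k,2), y2 -> k, x -> k, y -> h(h(k,unit,k),k,cons(k,k)) }, so y -> h(h(k,unit,k),k,cons(k,k)).

h(h(k,unit,k),k,cons(k,k))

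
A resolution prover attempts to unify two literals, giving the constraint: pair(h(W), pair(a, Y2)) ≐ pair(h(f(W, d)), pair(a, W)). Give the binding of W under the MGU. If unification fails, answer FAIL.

Decompose pair/2: h(W) ≐ h(f(W, d)),  pair(a, Y2) ≐ pair(a, W).
Decompose h/1: W ≐ f(W, d).
Occurs check fails: W occurs in f(W, d); the equation W ≐ f(W, d) has no finite solution.

FAIL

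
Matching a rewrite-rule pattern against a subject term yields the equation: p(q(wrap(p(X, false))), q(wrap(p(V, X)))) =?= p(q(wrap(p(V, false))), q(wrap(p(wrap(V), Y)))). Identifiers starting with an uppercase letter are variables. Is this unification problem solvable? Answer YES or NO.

NO

Decompose p/2: q(wrap(p(X, false))) =?= q(wrap(p(V, false))),  q(wrap(p(V, X))) =?= q(wrap(p(wrap(V), Y))).
Decompose q/1: wrap(p(X, false)) =?= wrap(p(V, false)).
Decompose wrap/1: p(X, false) =?= p(V, false).
Decompose p/2: X =?= V,  false =?= false.
Bind X := V; substituting into the one remaining equation that mentions X gives: q(wrap(p(V, V))) =?= q(wrap(p(wrap(V), Y))).
Delete trivial equation false =?= false.
Decompose q/1: wrap(p(V, V)) =?= wrap(p(wrap(V), Y)).
Decompose wrap/1: p(V, V) =?= p(wrap(V), Y).
Decompose p/2: V =?= wrap(V),  V =?= Y.
Occurs check fails: V occurs in wrap(V); the equation V =?= wrap(V) has no finite solution.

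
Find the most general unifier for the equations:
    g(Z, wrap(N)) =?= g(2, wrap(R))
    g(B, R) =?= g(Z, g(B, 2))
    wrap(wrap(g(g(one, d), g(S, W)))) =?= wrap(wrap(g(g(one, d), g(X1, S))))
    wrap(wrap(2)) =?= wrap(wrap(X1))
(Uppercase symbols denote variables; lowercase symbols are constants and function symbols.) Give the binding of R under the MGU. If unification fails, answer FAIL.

g(2, 2)

Decompose g/2: Z =?= 2,  wrap(N) =?= wrap(R).
Bind Z := 2; substituting into the one remaining equation that mentions Z gives: g(B, R) =?= g(2, g(B, 2)).
Decompose wrap/1: N =?= R.
Bind N := R; no other remaining equation mentions N.
Decompose g/2: B =?= 2,  R =?= g(B, 2).
Bind B := 2; substituting into the one remaining equation that mentions B gives: R =?= g(2, 2).
Bind R := g(2, 2); no other remaining equation mentions R. Substituting into the earlier binding gives N := g(2, 2).
Decompose wrap/1: wrap(g(g(one, d), g(S, W))) =?= wrap(g(g(one, d), g(X1, S))).
Decompose wrap/1: g(g(one, d), g(S, W)) =?= g(g(one, d), g(X1, S)).
Decompose g/2: g(one, d) =?= g(one, d),  g(S, W) =?= g(X1, S).
Delete trivial equation g(one, d) =?= g(one, d).
Decompose g/2: S =?= X1,  W =?= S.
Bind S := X1; substituting into the one remaining equation that mentions S gives: W =?= X1.
Bind W := X1; no other remaining equation mentions W.
Decompose wrap/1: wrap(2) =?= wrap(X1).
Decompose wrap/1: 2 =?= X1.
Bind X1 := 2. Substituting into the earlier bindings gives S := 2, W := 2.
MGU = { Z -> 2, N -> g(2, 2), B -> 2, R -> g(2, 2), S -> 2, W -> 2, X1 -> 2 }, so R -> g(2, 2).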